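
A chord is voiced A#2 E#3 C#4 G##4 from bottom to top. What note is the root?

Reordering A#, E#, C#, G## into stacked thirds gives A#–C#–E#–G##; the bottom of that stack, A#, is the root.

A#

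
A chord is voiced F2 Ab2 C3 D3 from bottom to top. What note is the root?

D

The distinct letter names are F, Ab, C, D. Arranged as a stack of thirds they read D–F–Ab–C, so D is the root (a D half-diminished seventh chord).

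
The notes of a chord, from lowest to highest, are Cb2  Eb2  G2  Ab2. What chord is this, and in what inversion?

The distinct note names are Cb, Eb, G, Ab. Stacked in thirds they read Ab–Cb–Eb–G, which is a minor-major seventh chord on Ab.
Cb is the third of Ab minor-major seventh; third in the bass means first inversion (figured bass 6/5).

Ab minor-major seventh, first inversion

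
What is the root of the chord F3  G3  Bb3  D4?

G

The distinct letter names are F, G, Bb, D. Arranged as a stack of thirds they read G–Bb–D–F, so G is the root (a G minor seventh chord).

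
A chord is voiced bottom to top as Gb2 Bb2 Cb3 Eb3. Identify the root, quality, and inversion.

Cb major seventh, second inversion

Reducing to letter names: Gb, Bb, Cb, Eb. These stack in thirds as Cb–Eb–Gb–Bb — a Cb major seventh chord.
The lowest note is Gb, the fifth of the chord, so this is second inversion (figured bass 4/3).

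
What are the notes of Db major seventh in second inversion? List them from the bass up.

Spelling Db major seventh: Db–F–Ab–C. In second inversion the fifth is bass, giving Ab, C, Db, F from the bottom.

Ab, C, Db, F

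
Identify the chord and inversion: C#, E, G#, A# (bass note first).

The distinct note names are C#, E, G#, A#. Stacked in thirds they read A#–C#–E–G#, which is a half-diminished seventh chord on A#.
The lowest note is C#, the third of the chord, so this is first inversion (figured bass 6/5).

A# half-diminished seventh, first inversion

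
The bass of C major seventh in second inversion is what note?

G

The fifth of C major seventh (C–E–G–B) is G; that is the bass in second inversion.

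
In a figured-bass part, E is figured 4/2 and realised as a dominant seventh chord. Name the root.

F#

The figures 4/2 mean the seventh of the chord is in the bass. If E is the seventh of a dominant seventh chord, the root is F# (chord tones F#–A#–C#–E).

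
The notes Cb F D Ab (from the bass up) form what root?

D

Cb, F, D, Ab are the tones of a D diminished seventh chord (D–F–Ab–Cb), making D the root.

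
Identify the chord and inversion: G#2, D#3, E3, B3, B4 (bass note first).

E major seventh, first inversion

The pitch classes G#, D#, E, B arrange in thirds as E–G#–B–D#: an E major seventh chord.
G# is the third of E major seventh; third in the bass means first inversion (figured bass 6/5).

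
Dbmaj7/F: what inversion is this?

Dbmaj7/F means Db major seventh with F in the bass. F is the third of Db major seventh (Db–F–Ab–C), so this is first inversion.

first inversion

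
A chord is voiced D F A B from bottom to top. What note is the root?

B

The distinct letter names are D, F, A, B. Arranged as a stack of thirds they read B–D–F–A, so B is the root (a B half-diminished seventh chord).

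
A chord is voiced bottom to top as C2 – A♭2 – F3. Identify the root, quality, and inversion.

F minor, second inversion

The distinct note names are C, Ab, F. Stacked in thirds they read F–Ab–C, which is a minor triad on F.
With the fifth (C) in the bass, the chord is in second inversion (figured bass 6/4).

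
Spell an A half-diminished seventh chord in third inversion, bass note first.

The chord tones are A–C–Eb–G. With the seventh (G) lowest for third inversion: G, A, C, Eb.

G, A, C, Eb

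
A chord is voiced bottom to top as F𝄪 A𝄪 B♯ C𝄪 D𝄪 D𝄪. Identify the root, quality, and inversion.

B# major ninth, second inversion

The pitch classes F##, A##, B#, C##, D## arrange in thirds as B#–D##–F##–A##–C##: a B# major ninth chord.
With the fifth (F##) in the bass, the chord is in second inversion.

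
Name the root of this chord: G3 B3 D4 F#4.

G

G, B, D, F# are the tones of a G major seventh chord (G–B–D–F#), making G the root.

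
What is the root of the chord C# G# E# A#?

A#

C#, G#, E#, A# are the tones of an A# minor seventh chord (A#–C#–E#–G#), making A# the root.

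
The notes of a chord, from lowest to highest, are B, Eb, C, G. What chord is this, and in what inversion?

The pitch classes B, Eb, C, G arrange in thirds as C–Eb–G–B: a C minor-major seventh chord.
B is the seventh of C minor-major seventh; seventh in the bass means third inversion (figured bass 4/2).

C minor-major seventh, third inversion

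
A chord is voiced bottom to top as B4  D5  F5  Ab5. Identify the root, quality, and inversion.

B diminished seventh, root position

The distinct note names are B, D, F, Ab. Stacked in thirds they read B–D–F–Ab, which is a diminished seventh chord on B.
B is the root of B diminished seventh; root in the bass means root position (figured bass 7).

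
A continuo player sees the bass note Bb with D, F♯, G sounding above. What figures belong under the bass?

6/5

The notes Bb, D, F#, G stack in thirds as G–Bb–D–F# — a G minor-major seventh chord. The bass Bb is the third, so this is first inversion: figured 6/5.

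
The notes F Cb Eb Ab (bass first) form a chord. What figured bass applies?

7

The notes F, Cb, Eb, Ab stack in thirds as F–Ab–Cb–Eb — an F half-diminished seventh chord. The bass F is the root, so this is root position: figured 7.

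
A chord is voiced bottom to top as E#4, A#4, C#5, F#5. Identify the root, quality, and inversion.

The distinct note names are E#, A#, C#, F#. Stacked in thirds they read F#–A#–C#–E#, which is a major seventh chord on F#.
E# is the seventh of F# major seventh; seventh in the bass means third inversion (figured bass 4/2).

F# major seventh, third inversion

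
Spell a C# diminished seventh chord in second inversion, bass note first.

G, Bb, C#, E

Spelling C# diminished seventh: C#–E–G–Bb. In second inversion the fifth is bass, giving G, Bb, C#, E from the bottom.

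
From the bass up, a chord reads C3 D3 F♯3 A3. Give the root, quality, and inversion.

Reducing to letter names: C, D, F#, A. These stack in thirds as D–F#–A–C — a D dominant seventh chord.
The lowest note is C, the seventh of the chord, so this is third inversion (figured bass 4/2).

D dominant seventh, third inversion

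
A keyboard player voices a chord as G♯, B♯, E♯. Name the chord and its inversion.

The pitch classes G#, B#, E# arrange in thirds as E#–G#–B#: an E# minor triad.
The lowest note is G#, the third of the chord, so this is first inversion (figured bass 6).

E# minor, first inversion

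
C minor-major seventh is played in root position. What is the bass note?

C minor-major seventh is C–Eb–G–B. Root position places the root in the bass: C.

C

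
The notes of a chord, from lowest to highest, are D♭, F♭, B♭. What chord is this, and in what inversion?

The distinct note names are Db, Fb, Bb. Stacked in thirds they read Bb–Db–Fb, which is a diminished triad on Bb.
The lowest note is Db, the third of the chord, so this is first inversion (figured bass 6).

Bb diminished, first inversion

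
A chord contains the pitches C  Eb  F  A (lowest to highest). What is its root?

F

C, Eb, F, A are the tones of an F dominant seventh chord (F–A–C–Eb), making F the root.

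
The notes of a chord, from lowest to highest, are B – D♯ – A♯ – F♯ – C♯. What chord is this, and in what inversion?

Reducing to letter names: B, D#, A#, F#, C#. These stack in thirds as B–D#–F#–A#–C# — a B major ninth chord.
The lowest note is B, the root of the chord, so this is root position.

B major ninth, root position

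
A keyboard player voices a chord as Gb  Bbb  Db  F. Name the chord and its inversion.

Gb minor-major seventh, root position

The pitch classes Gb, Bbb, Db, F arrange in thirds as Gb–Bbb–Db–F: a Gb minor-major seventh chord.
With the root (Gb) in the bass, the chord is in root position (figured bass 7).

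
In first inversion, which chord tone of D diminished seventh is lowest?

The third of D diminished seventh (D–F–Ab–Cb) is F; that is the bass in first inversion.

F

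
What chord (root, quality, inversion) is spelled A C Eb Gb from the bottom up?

A diminished seventh, root position

The distinct note names are A, C, Eb, Gb. Stacked in thirds they read A–C–Eb–Gb, which is a diminished seventh chord on A.
A is the root of A diminished seventh; root in the bass means root position (figured bass 7).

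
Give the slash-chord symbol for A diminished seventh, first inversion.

Adim7/C

First inversion of A diminished seventh has the third (C) in the bass. As a slash chord: Adim7/C.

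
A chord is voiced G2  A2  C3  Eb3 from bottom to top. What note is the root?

A

Reordering G, A, C, Eb into stacked thirds gives A–C–Eb–G; the bottom of that stack, A, is the root.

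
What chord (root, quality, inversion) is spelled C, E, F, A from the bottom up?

The distinct note names are C, E, F, A. Stacked in thirds they read F–A–C–E, which is a major seventh chord on F.
C is the fifth of F major seventh; fifth in the bass means second inversion (figured bass 4/3).

F major seventh, second inversion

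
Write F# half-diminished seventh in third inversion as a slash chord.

Third inversion of F# half-diminished seventh has the seventh (E) in the bass. As a slash chord: F#ø7/E.

F#ø7/E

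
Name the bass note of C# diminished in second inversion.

The fifth of C# diminished (C#–E–G) is G; that is the bass in second inversion.

G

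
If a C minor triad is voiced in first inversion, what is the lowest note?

The third of C minor (C–Eb–G) is Eb; that is the bass in first inversion.

Eb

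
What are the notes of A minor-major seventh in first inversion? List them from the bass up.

Spelling A minor-major seventh: A–C–E–G#. In first inversion the third is bass, giving C, E, G#, A from the bottom.

C, E, G#, A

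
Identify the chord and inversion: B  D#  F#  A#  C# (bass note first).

B major ninth, root position

The distinct note names are B, D#, F#, A#, C#. Stacked in thirds they read B–D#–F#–A#–C#, which is a major ninth chord on B.
With the root (B) in the bass, the chord is in root position.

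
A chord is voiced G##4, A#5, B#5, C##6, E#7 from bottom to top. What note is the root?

A#

Reordering G##, A#, B#, C##, E# into stacked thirds gives A#–C##–E#–G##–B#; the bottom of that stack, A#, is the root.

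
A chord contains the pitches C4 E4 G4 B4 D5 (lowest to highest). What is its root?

The distinct letter names are C, E, G, B, D. Arranged as a stack of thirds they read C–E–G–B–D, so C is the root (a C major ninth chord).

C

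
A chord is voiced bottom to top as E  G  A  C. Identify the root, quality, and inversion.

A minor seventh, second inversion

The pitch classes E, G, A, C arrange in thirds as A–C–E–G: an A minor seventh chord.
The lowest note is E, the fifth of the chord, so this is second inversion (figured bass 4/3).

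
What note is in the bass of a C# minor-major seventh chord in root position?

The root of C# minor-major seventh (C#–E–G#–B#) is C#; that is the bass in root position.

C#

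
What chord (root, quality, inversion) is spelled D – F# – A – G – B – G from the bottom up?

G major ninth, second inversion

The distinct note names are D, F#, A, G, B. Stacked in thirds they read G–B–D–F#–A, which is a major ninth chord on G.
The lowest note is D, the fifth of the chord, so this is second inversion.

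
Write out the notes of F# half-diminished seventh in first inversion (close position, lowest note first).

F# half-diminished seventh is F#–A–C–E. First inversion puts the third (A) in the bass, with the remaining tones above: A, C, E, F#.

A, C, E, F#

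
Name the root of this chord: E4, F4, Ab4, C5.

E, F, Ab, C are the tones of an F minor-major seventh chord (F–Ab–C–E), making F the root.

F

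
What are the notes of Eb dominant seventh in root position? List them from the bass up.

Spelling Eb dominant seventh: Eb–G–Bb–Db. In root position the root is bass, giving Eb, G, Bb, Db from the bottom.

Eb, G, Bb, Db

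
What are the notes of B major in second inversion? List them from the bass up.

Spelling B major: B–D#–F#. In second inversion the fifth is bass, giving F#, B, D# from the bottom.

F#, B, D#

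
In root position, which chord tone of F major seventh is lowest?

The root of F major seventh (F–A–C–E) is F; that is the bass in root position.

F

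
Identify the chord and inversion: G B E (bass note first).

The distinct note names are G, B, E. Stacked in thirds they read E–G–B, which is a minor triad on E.
With the third (G) in the bass, the chord is in first inversion (figured bass 6).

E minor, first inversion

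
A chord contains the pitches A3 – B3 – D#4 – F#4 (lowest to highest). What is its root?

B

Reordering A, B, D#, F# into stacked thirds gives B–D#–F#–A; the bottom of that stack, B, is the root.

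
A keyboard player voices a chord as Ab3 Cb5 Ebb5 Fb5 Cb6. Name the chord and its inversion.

Reducing to letter names: Ab, Cb, Ebb, Fb. These stack in thirds as Fb–Ab–Cb–Ebb — an Fb dominant seventh chord.
The lowest note is Ab, the third of the chord, so this is first inversion (figured bass 6/5).

Fb dominant seventh, first inversion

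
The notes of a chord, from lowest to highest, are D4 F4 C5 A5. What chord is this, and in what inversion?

D minor seventh, root position

Reducing to letter names: D, F, C, A. These stack in thirds as D–F–A–C — a D minor seventh chord.
With the root (D) in the bass, the chord is in root position (figured bass 7).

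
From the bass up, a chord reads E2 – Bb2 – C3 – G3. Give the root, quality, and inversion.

C dominant seventh, first inversion

The pitch classes E, Bb, C, G arrange in thirds as C–E–G–Bb: a C dominant seventh chord.
With the third (E) in the bass, the chord is in first inversion (figured bass 6/5).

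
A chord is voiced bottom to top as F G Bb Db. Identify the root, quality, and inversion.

The distinct note names are F, G, Bb, Db. Stacked in thirds they read G–Bb–Db–F, which is a half-diminished seventh chord on G.
The lowest note is F, the seventh of the chord, so this is third inversion (figured bass 4/2).

G half-diminished seventh, third inversion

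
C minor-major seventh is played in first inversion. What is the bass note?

Eb

In first inversion the third is lowest. For C minor-major seventh (C–Eb–G–B) that is Eb.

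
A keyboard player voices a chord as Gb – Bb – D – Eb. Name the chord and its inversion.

Eb minor-major seventh, first inversion

The distinct note names are Gb, Bb, D, Eb. Stacked in thirds they read Eb–Gb–Bb–D, which is a minor-major seventh chord on Eb.
With the third (Gb) in the bass, the chord is in first inversion (figured bass 6/5).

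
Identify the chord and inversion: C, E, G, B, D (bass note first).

C major ninth, root position

The distinct note names are C, E, G, B, D. Stacked in thirds they read C–E–G–B–D, which is a major ninth chord on C.
C is the root of C major ninth; root in the bass means root position.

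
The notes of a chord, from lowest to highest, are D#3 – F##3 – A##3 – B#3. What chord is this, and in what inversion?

B# minor-major seventh, first inversion

Reducing to letter names: D#, F##, A##, B#. These stack in thirds as B#–D#–F##–A## — a B# minor-major seventh chord.
The lowest note is D#, the third of the chord, so this is first inversion (figured bass 6/5).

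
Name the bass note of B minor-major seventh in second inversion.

In second inversion the fifth is lowest. For B minor-major seventh (B–D–F#–A#) that is F#.

F#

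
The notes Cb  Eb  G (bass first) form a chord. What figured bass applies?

5/3

The notes Cb, Eb, G stack in thirds as Cb–Eb–G — a Cb augmented triad. The bass Cb is the root, so this is root position: figured 5/3.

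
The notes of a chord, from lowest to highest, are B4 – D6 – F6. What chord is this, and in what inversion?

B diminished, root position

The pitch classes B, D, F arrange in thirds as B–D–F: a B diminished triad.
With the root (B) in the bass, the chord is in root position (figured bass 5/3).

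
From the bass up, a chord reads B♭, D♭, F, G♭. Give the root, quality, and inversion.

Gb major seventh, first inversion

Reducing to letter names: Bb, Db, F, Gb. These stack in thirds as Gb–Bb–Db–F — a Gb major seventh chord.
The lowest note is Bb, the third of the chord, so this is first inversion (figured bass 6/5).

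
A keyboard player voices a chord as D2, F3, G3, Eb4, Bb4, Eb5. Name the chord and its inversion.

Eb major ninth, third inversion

The distinct note names are D, F, G, Eb, Bb. Stacked in thirds they read Eb–G–Bb–D–F, which is a major ninth chord on Eb.
With the seventh (D) in the bass, the chord is in third inversion.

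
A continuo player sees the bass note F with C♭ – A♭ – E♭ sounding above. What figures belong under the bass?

7

The notes F, Cb, Ab, Eb stack in thirds as F–Ab–Cb–Eb — an F half-diminished seventh chord. The bass F is the root, so this is root position: figured 7.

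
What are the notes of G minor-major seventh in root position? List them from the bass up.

G, Bb, D, F#

The chord tones are G–Bb–D–F#. With the root (G) lowest for root position: G, Bb, D, F#.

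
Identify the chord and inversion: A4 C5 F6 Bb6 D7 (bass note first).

Bb major ninth, third inversion

The distinct note names are A, C, F, Bb, D. Stacked in thirds they read Bb–D–F–A–C, which is a major ninth chord on Bb.
With the seventh (A) in the bass, the chord is in third inversion.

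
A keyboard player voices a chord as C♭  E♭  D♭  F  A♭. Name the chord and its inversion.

Db dominant ninth, third inversion

The distinct note names are Cb, Eb, Db, F, Ab. Stacked in thirds they read Db–F–Ab–Cb–Eb, which is a dominant ninth chord on Db.
With the seventh (Cb) in the bass, the chord is in third inversion.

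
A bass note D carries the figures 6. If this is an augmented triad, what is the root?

The figures 6 mean the third of the chord is in the bass. If D is the third of an augmented triad, the root is Bb (chord tones Bb–D–F#).

Bb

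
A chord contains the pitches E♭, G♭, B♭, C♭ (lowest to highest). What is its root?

Cb

Eb, Gb, Bb, Cb are the tones of a Cb major seventh chord (Cb–Eb–Gb–Bb), making Cb the root.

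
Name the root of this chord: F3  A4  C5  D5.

D

The distinct letter names are F, A, C, D. Arranged as a stack of thirds they read D–F–A–C, so D is the root (a D minor seventh chord).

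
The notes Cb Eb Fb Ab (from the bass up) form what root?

The distinct letter names are Cb, Eb, Fb, Ab. Arranged as a stack of thirds they read Fb–Ab–Cb–Eb, so Fb is the root (an Fb major seventh chord).

Fb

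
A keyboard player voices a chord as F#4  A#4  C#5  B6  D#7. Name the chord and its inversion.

The pitch classes F#, A#, C#, B, D# arrange in thirds as B–D#–F#–A#–C#: a B major ninth chord.
F# is the fifth of B major ninth; fifth in the bass means second inversion.

B major ninth, second inversion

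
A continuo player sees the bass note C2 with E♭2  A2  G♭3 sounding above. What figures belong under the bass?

The notes C, Eb, A, Gb stack in thirds as A–C–Eb–Gb — an A diminished seventh chord. The bass C is the third, so this is first inversion: figured 6/5.

6/5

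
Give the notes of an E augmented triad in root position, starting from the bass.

E augmented is E–G#–B#. Root position puts the root (E) in the bass, with the remaining tones above: E, G#, B#.

E, G#, B#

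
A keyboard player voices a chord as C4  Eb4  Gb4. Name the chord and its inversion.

C diminished, root position

Reducing to letter names: C, Eb, Gb. These stack in thirds as C–Eb–Gb — a C diminished triad.
With the root (C) in the bass, the chord is in root position (figured bass 5/3).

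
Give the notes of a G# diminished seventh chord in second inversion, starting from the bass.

Spelling G# diminished seventh: G#–B–D–F. In second inversion the fifth is bass, giving D, F, G#, B from the bottom.

D, F, G#, B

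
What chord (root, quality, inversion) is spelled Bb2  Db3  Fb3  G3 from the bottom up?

G diminished seventh, first inversion

The pitch classes Bb, Db, Fb, G arrange in thirds as G–Bb–Db–Fb: a G diminished seventh chord.
Bb is the third of G diminished seventh; third in the bass means first inversion (figured bass 6/5).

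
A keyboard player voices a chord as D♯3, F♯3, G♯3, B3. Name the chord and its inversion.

G# minor seventh, second inversion

Reducing to letter names: D#, F#, G#, B. These stack in thirds as G#–B–D#–F# — a G# minor seventh chord.
With the fifth (D#) in the bass, the chord is in second inversion (figured bass 4/3).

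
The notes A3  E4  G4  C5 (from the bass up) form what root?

A

The distinct letter names are A, E, G, C. Arranged as a stack of thirds they read A–C–E–G, so A is the root (an A minor seventh chord).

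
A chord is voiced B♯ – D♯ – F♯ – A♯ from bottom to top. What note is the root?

B#

Reordering B#, D#, F#, A# into stacked thirds gives B#–D#–F#–A#; the bottom of that stack, B#, is the root.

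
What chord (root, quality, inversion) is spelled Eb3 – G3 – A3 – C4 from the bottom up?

The distinct note names are Eb, G, A, C. Stacked in thirds they read A–C–Eb–G, which is a half-diminished seventh chord on A.
Eb is the fifth of A half-diminished seventh; fifth in the bass means second inversion (figured bass 4/3).

A half-diminished seventh, second inversion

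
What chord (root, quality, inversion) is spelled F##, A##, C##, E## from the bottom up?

F## major seventh, root position

The pitch classes F##, A##, C##, E## arrange in thirds as F##–A##–C##–E##: an F## major seventh chord.
F## is the root of F## major seventh; root in the bass means root position (figured bass 7).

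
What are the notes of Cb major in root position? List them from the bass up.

Cb, Eb, Gb

The chord tones are Cb–Eb–Gb. With the root (Cb) lowest for root position: Cb, Eb, Gb.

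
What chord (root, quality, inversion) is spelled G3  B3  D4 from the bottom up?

The distinct note names are G, B, D. Stacked in thirds they read G–B–D, which is a major triad on G.
The lowest note is G, the root of the chord, so this is root position (figured bass 5/3).

G major, root position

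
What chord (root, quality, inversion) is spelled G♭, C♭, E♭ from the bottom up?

Cb major, second inversion

The pitch classes Gb, Cb, Eb arrange in thirds as Cb–Eb–Gb: a Cb major triad.
With the fifth (Gb) in the bass, the chord is in second inversion (figured bass 6/4).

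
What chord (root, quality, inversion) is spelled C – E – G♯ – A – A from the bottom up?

The pitch classes C, E, G#, A arrange in thirds as A–C–E–G#: an A minor-major seventh chord.
With the third (C) in the bass, the chord is in first inversion (figured bass 6/5).

A minor-major seventh, first inversion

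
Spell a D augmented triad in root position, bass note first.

D, F#, A#

Spelling D augmented: D–F#–A#. In root position the root is bass, giving D, F#, A# from the bottom.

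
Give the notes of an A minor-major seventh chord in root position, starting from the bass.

A, C, E, G#

A minor-major seventh is A–C–E–G#. Root position puts the root (A) in the bass, with the remaining tones above: A, C, E, G#.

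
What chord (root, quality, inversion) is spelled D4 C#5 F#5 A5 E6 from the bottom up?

D major ninth, root position

Reducing to letter names: D, C#, F#, A, E. These stack in thirds as D–F#–A–C#–E — a D major ninth chord.
D is the root of D major ninth; root in the bass means root position.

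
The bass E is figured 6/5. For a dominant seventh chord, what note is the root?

C

The figures 6/5 mean the third of the chord is in the bass. If E is the third of a dominant seventh chord, the root is C (chord tones C–E–G–Bb).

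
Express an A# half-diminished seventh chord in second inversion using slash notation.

Second inversion of A# half-diminished seventh has the fifth (E) in the bass. As a slash chord: A#ø7/E.

A#ø7/E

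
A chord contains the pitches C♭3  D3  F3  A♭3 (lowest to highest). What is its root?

Reordering Cb, D, F, Ab into stacked thirds gives D–F–Ab–Cb; the bottom of that stack, D, is the root.

D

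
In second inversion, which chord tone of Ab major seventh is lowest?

Eb

In second inversion the fifth is lowest. For Ab major seventh (Ab–C–Eb–G) that is Eb.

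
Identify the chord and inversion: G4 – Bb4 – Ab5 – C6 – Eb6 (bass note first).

The pitch classes G, Bb, Ab, C, Eb arrange in thirds as Ab–C–Eb–G–Bb: an Ab major ninth chord.
With the seventh (G) in the bass, the chord is in third inversion.

Ab major ninth, third inversion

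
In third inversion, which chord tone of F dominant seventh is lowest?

F dominant seventh is F–A–C–Eb. Third inversion places the seventh in the bass: Eb.

Eb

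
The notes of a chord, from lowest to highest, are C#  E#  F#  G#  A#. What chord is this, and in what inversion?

F# major ninth, second inversion

The distinct note names are C#, E#, F#, G#, A#. Stacked in thirds they read F#–A#–C#–E#–G#, which is a major ninth chord on F#.
With the fifth (C#) in the bass, the chord is in second inversion.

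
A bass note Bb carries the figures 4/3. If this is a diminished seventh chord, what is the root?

E

The figures 4/3 mean the fifth of the chord is in the bass. If Bb is the fifth of a diminished seventh chord, the root is E (chord tones E–G–Bb–Db).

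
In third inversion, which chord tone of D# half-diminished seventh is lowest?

D# half-diminished seventh is D#–F#–A–C#. Third inversion places the seventh in the bass: C#.

C#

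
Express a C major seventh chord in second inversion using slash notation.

Cmaj7/G

Second inversion of C major seventh has the fifth (G) in the bass. As a slash chord: Cmaj7/G.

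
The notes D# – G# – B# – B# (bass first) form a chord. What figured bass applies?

6/4

The notes D#, G#, B# stack in thirds as G#–B#–D# — a G# major triad. The bass D# is the fifth, so this is second inversion: figured 6/4.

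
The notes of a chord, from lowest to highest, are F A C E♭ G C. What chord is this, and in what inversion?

F dominant ninth, root position

The pitch classes F, A, C, Eb, G arrange in thirds as F–A–C–Eb–G: an F dominant ninth chord.
F is the root of F dominant ninth; root in the bass means root position.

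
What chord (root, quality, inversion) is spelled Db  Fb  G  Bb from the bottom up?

The pitch classes Db, Fb, G, Bb arrange in thirds as G–Bb–Db–Fb: a G diminished seventh chord.
With the fifth (Db) in the bass, the chord is in second inversion (figured bass 4/3).

G diminished seventh, second inversion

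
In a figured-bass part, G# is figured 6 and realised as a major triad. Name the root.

E

The figures 6 mean the third of the chord is in the bass. If G# is the third of a major triad, the root is E (chord tones E–G#–B).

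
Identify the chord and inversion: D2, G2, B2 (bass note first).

G major, second inversion

Reducing to letter names: D, G, B. These stack in thirds as G–B–D — a G major triad.
With the fifth (D) in the bass, the chord is in second inversion (figured bass 6/4).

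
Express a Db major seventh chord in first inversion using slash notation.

Dbmaj7/F

First inversion of Db major seventh has the third (F) in the bass. As a slash chord: Dbmaj7/F.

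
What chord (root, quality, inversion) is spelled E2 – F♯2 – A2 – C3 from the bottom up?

The distinct note names are E, F#, A, C. Stacked in thirds they read F#–A–C–E, which is a half-diminished seventh chord on F#.
With the seventh (E) in the bass, the chord is in third inversion (figured bass 4/2).

F# half-diminished seventh, third inversion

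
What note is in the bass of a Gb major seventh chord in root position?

Gb

Gb major seventh is Gb–Bb–Db–F. Root position places the root in the bass: Gb.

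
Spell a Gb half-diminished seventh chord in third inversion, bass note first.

Fb, Gb, Bbb, Dbb

Spelling Gb half-diminished seventh: Gb–Bbb–Dbb–Fb. In third inversion the seventh is bass, giving Fb, Gb, Bbb, Dbb from the bottom.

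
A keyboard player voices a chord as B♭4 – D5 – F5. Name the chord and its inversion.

The pitch classes Bb, D, F arrange in thirds as Bb–D–F: a Bb major triad.
With the root (Bb) in the bass, the chord is in root position (figured bass 5/3).

Bb major, root position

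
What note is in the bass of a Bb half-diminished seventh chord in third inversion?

Ab

Bb half-diminished seventh is Bb–Db–Fb–Ab. Third inversion places the seventh in the bass: Ab.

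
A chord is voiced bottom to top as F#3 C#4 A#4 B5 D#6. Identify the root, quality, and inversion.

The pitch classes F#, C#, A#, B, D# arrange in thirds as B–D#–F#–A#–C#: a B major ninth chord.
F# is the fifth of B major ninth; fifth in the bass means second inversion.

B major ninth, second inversion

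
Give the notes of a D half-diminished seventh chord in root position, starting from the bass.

D half-diminished seventh is D–F–Ab–C. Root position puts the root (D) in the bass, with the remaining tones above: D, F, Ab, C.

D, F, Ab, C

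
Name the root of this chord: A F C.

F

Reordering A, F, C into stacked thirds gives F–A–C; the bottom of that stack, F, is the root.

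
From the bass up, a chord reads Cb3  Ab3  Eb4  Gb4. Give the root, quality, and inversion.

Reducing to letter names: Cb, Ab, Eb, Gb. These stack in thirds as Ab–Cb–Eb–Gb — an Ab minor seventh chord.
The lowest note is Cb, the third of the chord, so this is first inversion (figured bass 6/5).

Ab minor seventh, first inversion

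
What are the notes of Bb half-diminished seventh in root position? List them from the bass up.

The chord tones are Bb–Db–Fb–Ab. With the root (Bb) lowest for root position: Bb, Db, Fb, Ab.

Bb, Db, Fb, Ab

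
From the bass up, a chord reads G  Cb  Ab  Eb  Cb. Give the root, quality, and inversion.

Ab minor-major seventh, third inversion

Reducing to letter names: G, Cb, Ab, Eb. These stack in thirds as Ab–Cb–Eb–G — an Ab minor-major seventh chord.
The lowest note is G, the seventh of the chord, so this is third inversion (figured bass 4/2).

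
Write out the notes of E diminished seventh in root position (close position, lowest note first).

E diminished seventh is E–G–Bb–Db. Root position puts the root (E) in the bass, with the remaining tones above: E, G, Bb, Db.

E, G, Bb, Db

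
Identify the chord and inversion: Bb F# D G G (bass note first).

G minor-major seventh, first inversion

The pitch classes Bb, F#, D, G arrange in thirds as G–Bb–D–F#: a G minor-major seventh chord.
The lowest note is Bb, the third of the chord, so this is first inversion (figured bass 6/5).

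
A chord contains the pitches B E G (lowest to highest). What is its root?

B, E, G are the tones of an E minor triad (E–G–B), making E the root.

E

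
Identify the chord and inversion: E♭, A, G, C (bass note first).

Reducing to letter names: Eb, A, G, C. These stack in thirds as A–C–Eb–G — an A half-diminished seventh chord.
With the fifth (Eb) in the bass, the chord is in second inversion (figured bass 4/3).

A half-diminished seventh, second inversion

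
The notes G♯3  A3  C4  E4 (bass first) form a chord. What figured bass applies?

4/2

The notes G#, A, C, E stack in thirds as A–C–E–G# — an A minor-major seventh chord. The bass G# is the seventh, so this is third inversion: figured 4/2.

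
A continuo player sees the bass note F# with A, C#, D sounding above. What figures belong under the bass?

The notes F#, A, C#, D stack in thirds as D–F#–A–C# — a D major seventh chord. The bass F# is the third, so this is first inversion: figured 6/5.

6/5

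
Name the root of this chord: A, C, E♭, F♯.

F#

The distinct letter names are A, C, Eb, F#. Arranged as a stack of thirds they read F#–A–C–Eb, so F# is the root (an F# diminished seventh chord).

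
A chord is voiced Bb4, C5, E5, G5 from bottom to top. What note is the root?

Bb, C, E, G are the tones of a C dominant seventh chord (C–E–G–Bb), making C the root.

C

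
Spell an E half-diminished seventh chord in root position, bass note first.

E half-diminished seventh is E–G–Bb–D. Root position puts the root (E) in the bass, with the remaining tones above: E, G, Bb, D.

E, G, Bb, D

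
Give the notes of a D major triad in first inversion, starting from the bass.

F#, A, D

Spelling D major: D–F#–A. In first inversion the third is bass, giving F#, A, D from the bottom.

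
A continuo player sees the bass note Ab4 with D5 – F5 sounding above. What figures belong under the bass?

6/4

The notes Ab, D, F stack in thirds as D–F–Ab — a D diminished triad. The bass Ab is the fifth, so this is second inversion: figured 6/4.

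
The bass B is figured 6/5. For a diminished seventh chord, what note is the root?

G#

The figures 6/5 mean the third of the chord is in the bass. If B is the third of a diminished seventh chord, the root is G# (chord tones G#–B–D–F).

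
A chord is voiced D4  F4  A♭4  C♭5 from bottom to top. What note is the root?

D

D, F, Ab, Cb are the tones of a D diminished seventh chord (D–F–Ab–Cb), making D the root.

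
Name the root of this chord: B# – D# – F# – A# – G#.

The distinct letter names are B#, D#, F#, A#, G#. Arranged as a stack of thirds they read G#–B#–D#–F#–A#, so G# is the root (a G# dominant ninth chord).

G#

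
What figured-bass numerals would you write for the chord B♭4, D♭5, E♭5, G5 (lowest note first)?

The notes Bb, Db, Eb, G stack in thirds as Eb–G–Bb–Db — an Eb dominant seventh chord. The bass Bb is the fifth, so this is second inversion: figured 4/3.

4/3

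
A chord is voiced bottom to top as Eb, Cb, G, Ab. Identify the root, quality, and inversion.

The pitch classes Eb, Cb, G, Ab arrange in thirds as Ab–Cb–Eb–G: an Ab minor-major seventh chord.
The lowest note is Eb, the fifth of the chord, so this is second inversion (figured bass 4/3).

Ab minor-major seventh, second inversion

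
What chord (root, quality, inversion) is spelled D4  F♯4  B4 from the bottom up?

The pitch classes D, F#, B arrange in thirds as B–D–F#: a B minor triad.
D is the third of B minor; third in the bass means first inversion (figured bass 6).

B minor, first inversion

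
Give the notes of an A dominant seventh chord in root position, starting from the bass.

A, C#, E, G

Spelling A dominant seventh: A–C#–E–G. In root position the root is bass, giving A, C#, E, G from the bottom.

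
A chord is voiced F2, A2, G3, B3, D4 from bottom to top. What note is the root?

G

F, A, G, B, D are the tones of a G dominant ninth chord (G–B–D–F–A), making G the root.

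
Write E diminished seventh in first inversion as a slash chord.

Edim7/G

First inversion of E diminished seventh has the third (G) in the bass. As a slash chord: Edim7/G.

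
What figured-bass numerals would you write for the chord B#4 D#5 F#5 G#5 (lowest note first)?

6/5

The notes B#, D#, F#, G# stack in thirds as G#–B#–D#–F# — a G# dominant seventh chord. The bass B# is the third, so this is first inversion: figured 6/5.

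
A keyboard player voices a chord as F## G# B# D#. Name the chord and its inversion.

The pitch classes F##, G#, B#, D# arrange in thirds as G#–B#–D#–F##: a G# major seventh chord.
With the seventh (F##) in the bass, the chord is in third inversion (figured bass 4/2).

G# major seventh, third inversion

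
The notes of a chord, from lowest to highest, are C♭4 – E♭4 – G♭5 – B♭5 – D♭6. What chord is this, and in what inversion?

Reducing to letter names: Cb, Eb, Gb, Bb, Db. These stack in thirds as Cb–Eb–Gb–Bb–Db — a Cb major ninth chord.
The lowest note is Cb, the root of the chord, so this is root position.

Cb major ninth, root position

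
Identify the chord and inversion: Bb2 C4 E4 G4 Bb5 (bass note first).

The pitch classes Bb, C, E, G arrange in thirds as C–E–G–Bb: a C dominant seventh chord.
With the seventh (Bb) in the bass, the chord is in third inversion (figured bass 4/2).

C dominant seventh, third inversion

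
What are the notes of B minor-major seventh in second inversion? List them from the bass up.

B minor-major seventh is B–D–F#–A#. Second inversion puts the fifth (F#) in the bass, with the remaining tones above: F#, A#, B, D.

F#, A#, B, D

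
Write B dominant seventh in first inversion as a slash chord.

B7/D#

First inversion of B dominant seventh has the third (D#) in the bass. As a slash chord: B7/D#.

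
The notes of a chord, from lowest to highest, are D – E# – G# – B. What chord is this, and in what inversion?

E# diminished seventh, third inversion

The pitch classes D, E#, G#, B arrange in thirds as E#–G#–B–D: an E# diminished seventh chord.
D is the seventh of E# diminished seventh; seventh in the bass means third inversion (figured bass 4/2).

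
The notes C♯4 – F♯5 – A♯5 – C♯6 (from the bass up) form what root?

F#

The distinct letter names are C#, F#, A#. Arranged as a stack of thirds they read F#–A#–C#, so F# is the root (an F# major triad).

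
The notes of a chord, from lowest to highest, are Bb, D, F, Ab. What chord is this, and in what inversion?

Bb dominant seventh, root position

The pitch classes Bb, D, F, Ab arrange in thirds as Bb–D–F–Ab: a Bb dominant seventh chord.
With the root (Bb) in the bass, the chord is in root position (figured bass 7).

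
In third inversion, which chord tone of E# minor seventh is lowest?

E# minor seventh is E#–G#–B#–D#. Third inversion places the seventh in the bass: D#.

D#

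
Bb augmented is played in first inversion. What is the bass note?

D

In first inversion the third is lowest. For Bb augmented (Bb–D–F#) that is D.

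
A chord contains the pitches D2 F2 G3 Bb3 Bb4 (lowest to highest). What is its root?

G

D, F, G, Bb are the tones of a G minor seventh chord (G–Bb–D–F), making G the root.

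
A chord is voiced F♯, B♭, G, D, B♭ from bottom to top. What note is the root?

G

F#, Bb, G, D are the tones of a G minor-major seventh chord (G–Bb–D–F#), making G the root.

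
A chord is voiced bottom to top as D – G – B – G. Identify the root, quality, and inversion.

The distinct note names are D, G, B. Stacked in thirds they read G–B–D, which is a major triad on G.
D is the fifth of G major; fifth in the bass means second inversion (figured bass 6/4).

G major, second inversion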